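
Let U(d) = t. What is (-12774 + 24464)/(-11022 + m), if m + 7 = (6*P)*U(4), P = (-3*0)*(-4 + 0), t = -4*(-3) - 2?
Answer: -11690/11029 ≈ -1.0599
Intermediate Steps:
t = 10 (t = 12 - 2 = 10)
U(d) = 10
P = 0 (P = 0*(-4) = 0)
m = -7 (m = -7 + (6*0)*10 = -7 + 0*10 = -7 + 0 = -7)
(-12774 + 24464)/(-11022 + m) = (-12774 + 24464)/(-11022 - 7) = 11690/(-11029) = 11690*(-1/11029) = -11690/11029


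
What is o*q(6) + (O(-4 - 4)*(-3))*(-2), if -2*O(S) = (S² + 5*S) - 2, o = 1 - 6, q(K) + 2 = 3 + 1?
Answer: -76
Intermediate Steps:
q(K) = 2 (q(K) = -2 + (3 + 1) = -2 + 4 = 2)
o = -5
O(S) = 1 - 5*S/2 - S²/2 (O(S) = -((S² + 5*S) - 2)/2 = -(-2 + S² + 5*S)/2 = 1 - 5*S/2 - S²/2)
o*q(6) + (O(-4 - 4)*(-3))*(-2) = -5*2 + ((1 - 5*(-4 - 4)/2 - (-4 - 4)²/2)*(-3))*(-2) = -10 + ((1 - 5/2*(-8) - ½*(-8)²)*(-3))*(-2) = -10 + ((1 + 20 - ½*64)*(-3))*(-2) = -10 + ((1 + 20 - 32)*(-3))*(-2) = -10 - 11*(-3)*(-2) = -10 + 33*(-2) = -10 - 66 = -76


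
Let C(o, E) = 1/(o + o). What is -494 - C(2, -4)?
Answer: -1977/4 ≈ -494.25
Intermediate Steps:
C(o, E) = 1/(2*o)
-494 - C(2, -4) = -494 - 1/(2*2) = -494 - 1*1/4 = -494 - 1/4 = -1977/4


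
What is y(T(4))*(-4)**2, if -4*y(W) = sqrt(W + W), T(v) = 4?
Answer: -8*sqrt(2) ≈ -11.314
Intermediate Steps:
y(W) = -sqrt(2)*sqrt(W)/4 (y(W) = -sqrt(W + W)/4 = -sqrt(2)*sqrt(W)/4)
y(T(4))*(-4)**2 = -sqrt(2)*sqrt(4)/4*(-4)**2 = -1/4*sqrt(2)*2*16 = -sqrt(2)/2*16 = -8*sqrt(2)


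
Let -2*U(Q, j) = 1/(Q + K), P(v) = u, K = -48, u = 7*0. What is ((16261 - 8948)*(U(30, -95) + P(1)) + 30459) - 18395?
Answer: 441617/36 ≈ 12267.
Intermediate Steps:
u = 0
P(v) = 0
U(Q, j) = -1/(2*(-48 + Q)) (U(Q, j) = -1/(2*(Q - 48)) = -1/(2*(-48 + Q)))
((16261 - 8948)*(U(30, -95) + P(1)) + 30459) - 18395 = ((16261 - 8948)*(-1/(-96 + 2*30) + 0) + 30459) - 18395 = (7313*(-1/(-96 + 60) + 0) + 30459) - 18395 = (7313*(-1/(-36) + 0) + 30459) - 18395 = (7313*(-1*(-1/36) + 0) + 30459) - 18395 = (7313*(1/36 + 0) + 30459) - 18395 = (7313*(1/36) + 30459) - 18395 = (7313/36 + 30459) - 18395 = 1103837/36 - 18395 = 441617/36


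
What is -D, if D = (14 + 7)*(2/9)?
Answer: -14/3 ≈ -4.6667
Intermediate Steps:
D = 14/3 (D = 21*(2*(⅑)) = 21*(2/9) = 14/3 ≈ 4.6667)
-D = -1*14/3 = -14/3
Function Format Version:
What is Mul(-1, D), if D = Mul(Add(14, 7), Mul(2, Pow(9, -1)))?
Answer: Rational(-14, 3) ≈ -4.6667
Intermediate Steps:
D = Rational(14, 3) (D = Mul(21, Mul(2, Rational(1, 9))) = Mul(21, Rational(2, 9)) = Rational(14, 3) ≈ 4.6667)
Mul(-1, D) = Mul(-1, Rational(14, 3)) = Rational(-14, 3)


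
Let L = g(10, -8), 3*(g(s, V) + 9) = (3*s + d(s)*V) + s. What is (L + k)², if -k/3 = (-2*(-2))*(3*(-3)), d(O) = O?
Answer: 66049/9 ≈ 7338.8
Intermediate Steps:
g(s, V) = -9 + 4*s/3 + V*s/3 (g(s, V) = -9 + ((3*s + s*V) + s)/3 = -9 + ((3*s + V*s) + s)/3 = -9 + (4*s + V*s)/3 = -9 + (4*s/3 + V*s/3) = -9 + 4*s/3 + V*s/3)
k = 108 (k = -3*(-2*(-2))*3*(-3) = -12*(-9) = -3*(-36) = 108)
L = -67/3 (L = -9 + (4/3)*10 + (⅓)*(-8)*10 = -9 + 40/3 - 80/3 = -67/3 ≈ -22.333)
(L + k)² = (-67/3 + 108)² = (257/3)² = 66049/9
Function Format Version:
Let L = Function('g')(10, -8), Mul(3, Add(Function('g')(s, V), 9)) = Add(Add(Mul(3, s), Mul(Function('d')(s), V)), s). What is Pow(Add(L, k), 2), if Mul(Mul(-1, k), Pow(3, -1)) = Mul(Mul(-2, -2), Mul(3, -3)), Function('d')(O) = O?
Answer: Rational(66049, 9) ≈ 7338.8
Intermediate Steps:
Function('g')(s, V) = Add(-9, Mul(Rational(4, 3), s), Mul(Rational(1, 3), V, s)) (Function('g')(s, V) = Add(-9, Mul(Rational(1, 3), Add(Add(Mul(3, s), Mul(s, V)), s))) = Add(-9, Mul(Rational(1, 3), Add(Add(Mul(3, s), Mul(V, s)), s))) = Add(-9, Mul(Rational(1, 3), Add(Mul(4, s), Mul(V, s)))) = Add(-9, Add(Mul(Rational(4, 3), s), Mul(Rational(1, 3), V, s))) = Add(-9, Mul(Rational(4, 3), s), Mul(Rational(1, 3), V, s)))
k = 108 (k = Mul(-3, Mul(Mul(-2, -2), Mul(3, -3))) = Mul(-3, Mul(4, -9)) = Mul(-3, -36) = 108)
L = Rational(-67, 3) (L = Add(-9, Mul(Rational(4, 3), 10), Mul(Rational(1, 3), -8, 10)) = Add(-9, Rational(40, 3), Rational(-80, 3)) = Rational(-67, 3) ≈ -22.333)
Pow(Add(L, k), 2) = Pow(Add(Rational(-67, 3), 108), 2) = Pow(Rational(257, 3), 2) = Rational(66049, 9)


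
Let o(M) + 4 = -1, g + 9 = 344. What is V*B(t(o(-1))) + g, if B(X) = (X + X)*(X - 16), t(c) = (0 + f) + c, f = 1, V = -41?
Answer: -6225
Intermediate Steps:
g = 335 (g = -9 + 344 = 335)
o(M) = -5 (o(M) = -4 - 1 = -5)
t(c) = 1 + c (t(c) = (0 + 1) + c = 1 + c)
B(X) = 2*X*(-16 + X) (B(X) = (2*X)*(-16 + X) = 2*X*(-16 + X))
V*B(t(o(-1))) + g = -82*(1 - 5)*(-16 + (1 - 5)) + 335 = -82*(-4)*(-16 - 4) + 335 = -82*(-4)*(-20) + 335 = -41*160 + 335 = -6560 + 335 = -6225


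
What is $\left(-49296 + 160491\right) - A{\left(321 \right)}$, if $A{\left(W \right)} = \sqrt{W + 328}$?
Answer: $111195 - \sqrt{649} \approx 1.1117 \cdot 10^{5}$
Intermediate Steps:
$A{\left(W \right)} = \sqrt{328 + W}$
$\left(-49296 + 160491\right) - A{\left(321 \right)} = \left(-49296 + 160491\right) - \sqrt{328 + 321} = 111195 - \sqrt{649}$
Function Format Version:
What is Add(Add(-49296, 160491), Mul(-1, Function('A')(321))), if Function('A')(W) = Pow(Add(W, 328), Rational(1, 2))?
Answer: Add(111195, Mul(-1, Pow(649, Rational(1, 2)))) ≈ 1.1117e+5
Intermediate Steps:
Function('A')(W) = Pow(Add(328, W), Rational(1, 2))
Add(Add(-49296, 160491), Mul(-1, Function('A')(321))) = Add(Add(-49296, 160491), Mul(-1, Pow(Add(328, 321), Rational(1, 2)))) = Add(111195, Mul(-1, Pow(649, Rational(1, 2))))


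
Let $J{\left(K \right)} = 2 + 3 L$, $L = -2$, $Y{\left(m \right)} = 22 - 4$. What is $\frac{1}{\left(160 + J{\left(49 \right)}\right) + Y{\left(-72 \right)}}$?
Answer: $\frac{1}{174} \approx 0.0057471$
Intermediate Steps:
$Y{\left(m \right)} = 18$ ($Y{\left(m \right)} = 22 - 4 = 18$)
$J{\left(K \right)} = -4$ ($J{\left(K \right)} = 2 + 3 \left(-2\right) = 2 - 6 = -4$)
$\frac{1}{\left(160 + J{\left(49 \right)}\right) + Y{\left(-72 \right)}} = \frac{1}{\left(160 - 4\right) + 18} = \frac{1}{156 + 18} = \frac{1}{174}$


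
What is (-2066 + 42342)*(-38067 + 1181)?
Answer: -1485620536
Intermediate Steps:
(-2066 + 42342)*(-38067 + 1181) = 40276*(-36886) = -1485620536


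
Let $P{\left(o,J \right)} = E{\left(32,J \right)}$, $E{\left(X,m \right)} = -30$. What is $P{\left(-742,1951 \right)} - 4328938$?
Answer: $-4328968$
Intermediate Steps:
$P{\left(o,J \right)} = -30$
$P{\left(-742,1951 \right)} - 4328938 = -30 - 4328938 = -4328968$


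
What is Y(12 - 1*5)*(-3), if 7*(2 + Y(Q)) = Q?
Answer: 3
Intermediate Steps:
Y(Q) = -2 + Q/7
Y(12 - 1*5)*(-3) = (-2 + (12 - 1*5)/7)*(-3) = (-2 + (12 - 5)/7)*(-3) = (-2 + (1/7)*7)*(-3) = (-2 + 1)*(-3) = -1*(-3) = 3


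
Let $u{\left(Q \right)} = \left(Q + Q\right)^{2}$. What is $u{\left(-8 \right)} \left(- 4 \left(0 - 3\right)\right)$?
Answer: $3072$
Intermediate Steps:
$u{\left(Q \right)} = 4 Q^{2}$ ($u{\left(Q \right)} = \left(2 Q\right)^{2} = 4 Q^{2}$)
$u{\left(-8 \right)} \left(- 4 \left(0 - 3\right)\right) = 4 \left(-8\right)^{2} \left(- 4 \left(0 - 3\right)\right) = 4 \cdot 64 \left(\left(-4\right) \left(-3\right)\right) = 256 \cdot 12 = 3072$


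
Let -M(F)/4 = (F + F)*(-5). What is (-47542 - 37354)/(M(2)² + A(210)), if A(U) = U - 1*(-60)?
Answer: -42448/3335 ≈ -12.728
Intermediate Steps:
A(U) = 60 + U (A(U) = U + 60 = 60 + U)
M(F) = 40*F (M(F) = -4*(F + F)*(-5) = -4*2*F*(-5) = -(-40)*F = 40*F)
(-47542 - 37354)/(M(2)² + A(210)) = (-47542 - 37354)/((40*2)² + (60 + 210)) = -84896/(80² + 270) = -84896/(6400 + 270) = -84896/6670 = -84896*1/6670 = -42448/3335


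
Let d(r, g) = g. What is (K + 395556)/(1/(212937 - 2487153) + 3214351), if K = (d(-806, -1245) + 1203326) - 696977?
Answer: 409659076512/1462025694763 ≈ 0.28020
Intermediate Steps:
K = 505104 (K = (-1245 + 1203326) - 696977 = 1202081 - 696977 = 505104)
(K + 395556)/(1/(212937 - 2487153) + 3214351) = (505104 + 395556)/(1/(212937 - 2487153) + 3214351) = 900660/(1/(-2274216) + 3214351) = 900660/(-1/2274216 + 3214351) = 900660/(7310128473815/2274216) = 900660*(2274216/7310128473815) = 409659076512/1462025694763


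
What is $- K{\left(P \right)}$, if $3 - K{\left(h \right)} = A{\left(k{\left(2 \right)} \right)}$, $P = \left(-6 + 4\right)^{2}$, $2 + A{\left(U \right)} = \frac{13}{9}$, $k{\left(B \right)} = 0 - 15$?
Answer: $- \frac{32}{9} \approx -3.5556$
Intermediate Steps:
$k{\left(B \right)} = -15$ ($k{\left(B \right)} = 0 - 15 = -15$)
$A{\left(U \right)} = - \frac{5}{9}$ ($A{\left(U \right)} = -2 + \frac{13}{9} = - \frac{5}{9}$)
$P = 4$ ($P = \left(-2\right)^{2} = 4$)
$K{\left(h \right)} = \frac{32}{9}$ ($K{\left(h \right)} = 3 - - \frac{5}{9} = 3 + \frac{5}{9} = \frac{32}{9}$)
$- K{\left(P \right)} = \left(-1\right) \frac{32}{9} = - \frac{32}{9}$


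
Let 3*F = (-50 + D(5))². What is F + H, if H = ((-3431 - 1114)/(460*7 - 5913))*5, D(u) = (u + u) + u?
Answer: 3367100/8079 ≈ 416.77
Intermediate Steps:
D(u) = 3*u (D(u) = 2*u + u = 3*u)
H = 22725/2693 (H = -4545/(3220 - 5913)*5 = -4545/(-2693)*5 = -4545*(-1/2693)*5 = (4545/2693)*5 = 22725/2693 ≈ 8.4385)
F = 1225/3 (F = (-50 + 3*5)²/3 = (-50 + 15)²/3 = (⅓)*(-35)² = (⅓)*1225 = 1225/3 ≈ 408.33)
F + H = 1225/3 + 22725/2693 = 3367100/8079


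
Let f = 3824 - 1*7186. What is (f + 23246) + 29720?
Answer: 49604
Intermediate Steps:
f = -3362 (f = 3824 - 7186 = -3362)
(f + 23246) + 29720 = (-3362 + 23246) + 29720 = 19884 + 29720 = 49604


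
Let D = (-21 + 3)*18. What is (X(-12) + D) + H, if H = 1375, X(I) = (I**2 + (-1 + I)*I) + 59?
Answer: 1410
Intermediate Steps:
X(I) = 59 + I**2 + I*(-1 + I) (X(I) = (I**2 + I*(-1 + I)) + 59 = 59 + I**2 + I*(-1 + I))
D = -324 (D = -18*18 = -324)
(X(-12) + D) + H = ((59 - 1*(-12) + 2*(-12)**2) - 324) + 1375 = ((59 + 12 + 2*144) - 324) + 1375 = ((59 + 12 + 288) - 324) + 1375 = (359 - 324) + 1375 = 35 + 1375 = 1410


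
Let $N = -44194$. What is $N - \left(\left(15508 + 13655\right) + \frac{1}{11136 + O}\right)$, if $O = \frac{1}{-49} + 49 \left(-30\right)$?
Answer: $- \frac{34744296030}{473633} \approx -73357.0$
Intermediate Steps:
$O = - \frac{72031}{49}$ ($O = - \frac{1}{49} - 1470 = - \frac{72031}{49} \approx -1470.0$)
$N - \left(\left(15508 + 13655\right) + \frac{1}{11136 + O}\right) = -44194 - \left(\left(15508 + 13655\right) + \frac{1}{11136 - \frac{72031}{49}}\right) = -44194 - \left(29163 + \frac{1}{\frac{473633}{49}}\right) = -44194 - \left(29163 + \frac{49}{473633}\right) = -44194 - \frac{13812559228}{473633} = - \frac{34744296030}{473633}$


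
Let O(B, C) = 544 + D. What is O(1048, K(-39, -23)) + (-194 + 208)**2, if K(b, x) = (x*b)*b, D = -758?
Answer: -18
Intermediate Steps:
K(b, x) = x*b**2 (K(b, x) = (b*x)*b = x*b**2)
O(B, C) = -214 (O(B, C) = 544 - 758 = -214)
O(1048, K(-39, -23)) + (-194 + 208)**2 = -214 + (-194 + 208)**2 = -214 + 14**2 = -214 + 196 = -18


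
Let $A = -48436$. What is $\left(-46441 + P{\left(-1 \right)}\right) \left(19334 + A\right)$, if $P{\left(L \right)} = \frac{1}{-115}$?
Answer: $\frac{155425517032}{115} \approx 1.3515 \cdot 10^{9}$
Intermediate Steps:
$P{\left(L \right)} = - \frac{1}{115}$
$\left(-46441 + P{\left(-1 \right)}\right) \left(19334 + A\right) = \left(-46441 - \frac{1}{115}\right) \left(19334 - 48436\right) = \left(- \frac{5340716}{115}\right) \left(-29102\right) = \frac{155425517032}{115}$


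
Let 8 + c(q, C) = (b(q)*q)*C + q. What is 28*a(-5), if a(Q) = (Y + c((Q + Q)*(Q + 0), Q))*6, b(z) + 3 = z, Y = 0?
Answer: -1966944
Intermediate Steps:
b(z) = -3 + z
c(q, C) = -8 + q + C*q*(-3 + q) (c(q, C) = -8 + (((-3 + q)*q)*C + q) = -8 + ((q*(-3 + q))*C + q) = -8 + (C*q*(-3 + q) + q) = -8 + (q + C*q*(-3 + q)) = -8 + q + C*q*(-3 + q))
a(Q) = -48 + 12*Q**2 + 12*Q**3*(-3 + 2*Q**2) (a(Q) = (0 + (-8 + (Q + Q)*(Q + 0) + Q*((Q + Q)*(Q + 0))*(-3 + (Q + Q)*(Q + 0))))*6 = (0 + (-8 + (2*Q)*Q + Q*((2*Q)*Q)*(-3 + (2*Q)*Q)))*6 = (0 + (-8 + 2*Q**2 + Q*(2*Q**2)*(-3 + 2*Q**2)))*6 = (0 + (-8 + 2*Q**2 + 2*Q**3*(-3 + 2*Q**2)))*6 = (-8 + 2*Q**2 + 2*Q**3*(-3 + 2*Q**2))*6 = -48 + 12*Q**2 + 12*Q**3*(-3 + 2*Q**2))
28*a(-5) = 28*(-48 + 12*(-5)**2 + 12*(-5)**3*(-3 + 2*(-5)**2)) = 28*(-48 + 12*25 + 12*(-125)*(-3 + 2*25)) = 28*(-48 + 300 + 12*(-125)*(-3 + 50)) = 28*(-48 + 300 + 12*(-125)*47) = 28*(-48 + 300 - 70500) = 28*(-70248) = -1966944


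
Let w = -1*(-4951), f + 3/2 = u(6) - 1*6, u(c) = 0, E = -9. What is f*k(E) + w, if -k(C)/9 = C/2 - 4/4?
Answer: 18319/4 ≈ 4579.8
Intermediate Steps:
k(C) = 9 - 9*C/2 (k(C) = -9*(C/2 - 4/4) = -9*(C*(½) - 4*¼) = -9*(C/2 - 1) = -9*(-1 + C/2) = 9 - 9*C/2)
f = -15/2 (f = -3/2 + (0 - 1*6) = -3/2 + (0 - 6) = -3/2 - 6 = -15/2 ≈ -7.5000)
w = 4951
f*k(E) + w = -15*(9 - 9/2*(-9))/2 + 4951 = -15*(9 + 81/2)/2 + 4951 = -15/2*99/2 + 4951 = -1485/4 + 4951 = 18319/4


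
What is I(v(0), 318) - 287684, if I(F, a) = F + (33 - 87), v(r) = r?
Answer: -287738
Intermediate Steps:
I(F, a) = -54 + F (I(F, a) = F - 54 = -54 + F)
I(v(0), 318) - 287684 = (-54 + 0) - 287684 = -54 - 287684 = -287738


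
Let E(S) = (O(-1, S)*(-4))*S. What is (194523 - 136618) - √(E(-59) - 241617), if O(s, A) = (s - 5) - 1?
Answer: 57905 - I*√243269 ≈ 57905.0 - 493.22*I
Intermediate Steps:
O(s, A) = -6 + s (O(s, A) = (-5 + s) - 1 = -6 + s)
E(S) = 28*S (E(S) = ((-6 - 1)*(-4))*S = (-7*(-4))*S = 28*S)
(194523 - 136618) - √(E(-59) - 241617) = (194523 - 136618) - √(28*(-59) - 241617) = 57905 - √(-1652 - 241617) = 57905 - √(-243269) = 57905 - I*√243269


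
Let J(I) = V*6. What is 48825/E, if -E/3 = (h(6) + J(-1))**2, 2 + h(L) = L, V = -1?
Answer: -16275/4 ≈ -4068.8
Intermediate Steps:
J(I) = -6 (J(I) = -1*6 = -6)
h(L) = -2 + L
E = -12 (E = -3*((-2 + 6) - 6)**2 = -3*(4 - 6)**2 = -3*(-2)**2 = -3*4 = -12)
48825/E = 48825/(-12) = 48825*(-1/12) = -16275/4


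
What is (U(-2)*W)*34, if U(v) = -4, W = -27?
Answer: 3672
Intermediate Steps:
(U(-2)*W)*34 = -4*(-27)*34 = 108*34 = 3672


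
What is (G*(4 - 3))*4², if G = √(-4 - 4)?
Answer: 32*I*√2 ≈ 45.255*I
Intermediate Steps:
G = 2*I*√2 (G = √(-8) = 2*I*√2 ≈ 2.8284*I)
(G*(4 - 3))*4² = ((2*I*√2)*(4 - 3))*4² = ((2*I*√2)*1)*16 = (2*I*√2)*16 = 32*I*√2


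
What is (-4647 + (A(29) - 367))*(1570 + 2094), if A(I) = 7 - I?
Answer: -18451904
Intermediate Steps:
(-4647 + (A(29) - 367))*(1570 + 2094) = (-4647 + ((7 - 1*29) - 367))*(1570 + 2094) = (-4647 + ((7 - 29) - 367))*3664 = (-4647 + (-22 - 367))*3664 = (-4647 - 389)*3664 = -5036*3664 = -18451904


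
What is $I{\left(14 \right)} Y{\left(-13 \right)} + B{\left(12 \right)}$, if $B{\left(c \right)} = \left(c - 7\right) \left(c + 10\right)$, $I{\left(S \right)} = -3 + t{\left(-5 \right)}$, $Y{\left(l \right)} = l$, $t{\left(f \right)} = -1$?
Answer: $162$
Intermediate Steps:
$I{\left(S \right)} = -4$ ($I{\left(S \right)} = -3 - 1 = -4$)
$B{\left(c \right)} = \left(-7 + c\right) \left(10 + c\right)$ ($B{\left(c \right)} = \left(c - 7\right) \left(10 + c\right) = \left(-7 + c\right) \left(10 + c\right)$)
$I{\left(14 \right)} Y{\left(-13 \right)} + B{\left(12 \right)} = \left(-4\right) \left(-13\right) + \left(-70 + 12^{2} + 3 \cdot 12\right) = 52 + \left(-70 + 144 + 36\right) = 52 + 110 = 162$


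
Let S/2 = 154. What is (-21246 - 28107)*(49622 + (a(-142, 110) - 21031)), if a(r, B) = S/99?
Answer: -4233615497/3 ≈ -1.4112e+9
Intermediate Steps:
S = 308 (S = 2*154 = 308)
a(r, B) = 28/9 (a(r, B) = 308/99 = 308*(1/99) = 28/9)
(-21246 - 28107)*(49622 + (a(-142, 110) - 21031)) = (-21246 - 28107)*(49622 + (28/9 - 21031)) = -49353*(49622 - 189251/9) = -49353*257347/9 = -4233615497/3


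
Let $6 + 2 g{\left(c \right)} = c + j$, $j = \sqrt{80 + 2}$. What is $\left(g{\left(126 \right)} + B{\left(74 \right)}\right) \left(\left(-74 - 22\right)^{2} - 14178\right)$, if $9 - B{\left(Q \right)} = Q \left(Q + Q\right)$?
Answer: $54001446 - 2481 \sqrt{82} \approx 5.3979 \cdot 10^{7}$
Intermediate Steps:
$B{\left(Q \right)} = 9 - 2 Q^{2}$ ($B{\left(Q \right)} = 9 - Q \left(Q + Q\right) = 9 - Q 2 Q = 9 - 2 Q^{2}$)
$j = \sqrt{82} \approx 9.0554$
$g{\left(c \right)} = -3 + \frac{c}{2} + \frac{\sqrt{82}}{2}$ ($g{\left(c \right)} = -3 + \frac{c + \sqrt{82}}{2} = -3 + \left(\frac{c}{2} + \frac{\sqrt{82}}{2}\right) = -3 + \frac{c}{2} + \frac{\sqrt{82}}{2}$)
$\left(g{\left(126 \right)} + B{\left(74 \right)}\right) \left(\left(-74 - 22\right)^{2} - 14178\right) = \left(\left(-3 + \frac{1}{2} \cdot 126 + \frac{\sqrt{82}}{2}\right) + \left(9 - 2 \cdot 74^{2}\right)\right) \left(\left(-74 - 22\right)^{2} - 14178\right) = \left(\left(-3 + 63 + \frac{\sqrt{82}}{2}\right) + \left(9 - 10952\right)\right) \left(\left(-96\right)^{2} - 14178\right) = \left(\left(60 + \frac{\sqrt{82}}{2}\right) + \left(9 - 10952\right)\right) \left(9216 - 14178\right) = \left(\left(60 + \frac{\sqrt{82}}{2}\right) - 10943\right) \left(-4962\right) = \left(-10883 + \frac{\sqrt{82}}{2}\right) \left(-4962\right) = 54001446 - 2481 \sqrt{82}$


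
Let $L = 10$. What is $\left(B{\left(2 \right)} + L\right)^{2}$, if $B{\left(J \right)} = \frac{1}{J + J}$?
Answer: $\frac{1681}{16} \approx 105.06$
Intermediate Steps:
$B{\left(J \right)} = \frac{1}{2 J}$
$\left(B{\left(2 \right)} + L\right)^{2} = \left(\frac{1}{2 \cdot 2} + 10\right)^{2} = \left(\frac{1}{2} \cdot \frac{1}{2} + 10\right)^{2} = \left(\frac{1}{4} + 10\right)^{2} = \left(\frac{41}{4}\right)^{2} = \frac{1681}{16}$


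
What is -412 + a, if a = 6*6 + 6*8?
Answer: -328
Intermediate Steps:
a = 84 (a = 36 + 48 = 84)
-412 + a = -412 + 84 = -328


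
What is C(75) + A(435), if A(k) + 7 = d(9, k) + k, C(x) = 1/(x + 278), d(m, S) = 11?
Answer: 154968/353 ≈ 439.00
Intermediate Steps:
C(x) = 1/(278 + x)
A(k) = 4 + k (A(k) = -7 + (11 + k) = 4 + k)
C(75) + A(435) = 1/(278 + 75) + (4 + 435) = 1/353 + 439 = 154968/353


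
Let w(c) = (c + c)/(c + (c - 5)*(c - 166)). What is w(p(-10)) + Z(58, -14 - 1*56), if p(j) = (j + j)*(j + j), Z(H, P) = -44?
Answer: -408372/9283 ≈ -43.991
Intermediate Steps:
p(j) = 4*j**2 (p(j) = (2*j)*(2*j) = 4*j**2)
w(c) = 2*c/(c + (-166 + c)*(-5 + c)) (w(c) = (2*c)/(c + (-5 + c)*(-166 + c)) = (2*c)/(c + (-166 + c)*(-5 + c)) = 2*c/(c + (-166 + c)*(-5 + c)))
w(p(-10)) + Z(58, -14 - 1*56) = 2*(4*(-10)**2)/(830 + (4*(-10)**2)**2 - 680*(-10)**2) - 44 = 2*(4*100)/(830 + (4*100)**2 - 680*100) - 44 = 2*400/(830 + 400**2 - 170*400) - 44 = 2*400/(830 + 160000 - 68000) - 44 = 2*400/92830 - 44 = 2*400*(1/92830) - 44 = 80/9283 - 44 = -408372/9283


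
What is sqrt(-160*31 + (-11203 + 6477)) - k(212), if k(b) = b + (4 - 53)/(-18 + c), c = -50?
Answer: -14465/68 + I*sqrt(9686) ≈ -212.72 + 98.417*I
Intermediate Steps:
k(b) = 49/68 + b (k(b) = b + (4 - 53)/(-18 - 50) = b - 49/(-68) = b - 49*(-1/68) = b + 49/68 = 49/68 + b)
sqrt(-160*31 + (-11203 + 6477)) - k(212) = sqrt(-160*31 + (-11203 + 6477)) - (49/68 + 212) = sqrt(-4960 - 4726) - 1*14465/68 = sqrt(-9686) - 14465/68 = I*sqrt(9686) - 14465/68 = -14465/68 + I*sqrt(9686)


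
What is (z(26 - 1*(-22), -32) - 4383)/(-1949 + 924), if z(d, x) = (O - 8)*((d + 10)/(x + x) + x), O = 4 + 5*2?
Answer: 73287/16400 ≈ 4.4687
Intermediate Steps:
O = 14 (O = 4 + 10 = 14)
z(d, x) = 6*x + 3*(10 + d)/x (z(d, x) = (14 - 8)*((d + 10)/(x + x) + x) = 6*((10 + d)/((2*x)) + x) = 6*((10 + d)*(1/(2*x)) + x) = 6*((10 + d)/(2*x) + x) = 6*(x + (10 + d)/(2*x)) = 6*x + 3*(10 + d)/x)
(z(26 - 1*(-22), -32) - 4383)/(-1949 + 924) = (3*(10 + (26 - 1*(-22)) + 2*(-32)**2)/(-32) - 4383)/(-1949 + 924) = (3*(-1/32)*(10 + (26 + 22) + 2*1024) - 4383)/(-1025) = (3*(-1/32)*(10 + 48 + 2048) - 4383)*(-1/1025) = (3*(-1/32)*2106 - 4383)*(-1/1025) = (-3159/16 - 4383)*(-1/1025) = -73287/16*(-1/1025) = 73287/16400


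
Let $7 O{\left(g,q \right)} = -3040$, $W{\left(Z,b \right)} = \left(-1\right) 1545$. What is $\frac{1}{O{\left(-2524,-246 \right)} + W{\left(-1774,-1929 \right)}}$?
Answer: $- \frac{7}{13855} \approx -0.00050523$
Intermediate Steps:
$W{\left(Z,b \right)} = -1545$
$O{\left(g,q \right)} = - \frac{3040}{7}$ ($O{\left(g,q \right)} = \frac{1}{7} \left(-3040\right) = - \frac{3040}{7}$)
$\frac{1}{O{\left(-2524,-246 \right)} + W{\left(-1774,-1929 \right)}} = \frac{1}{- \frac{3040}{7} - 1545} = \frac{1}{- \frac{13855}{7}} = - \frac{7}{13855}$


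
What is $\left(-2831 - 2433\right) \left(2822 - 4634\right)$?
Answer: $9538368$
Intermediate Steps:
$\left(-2831 - 2433\right) \left(2822 - 4634\right) = \left(-5264\right) \left(-1812\right) = 9538368$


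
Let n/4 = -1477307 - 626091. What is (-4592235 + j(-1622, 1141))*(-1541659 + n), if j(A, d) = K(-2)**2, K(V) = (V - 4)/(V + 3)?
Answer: 45716493686949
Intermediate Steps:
K(V) = (-4 + V)/(3 + V)
j(A, d) = 36 (j(A, d) = ((-4 - 2)/(3 - 2))**2 = (-6/1)**2 = (1*(-6))**2 = (-6)**2 = 36)
n = -8413592 (n = 4*(-1477307 - 626091) = 4*(-2103398) = -8413592)
(-4592235 + j(-1622, 1141))*(-1541659 + n) = (-4592235 + 36)*(-1541659 - 8413592) = -4592199*(-9955251) = 45716493686949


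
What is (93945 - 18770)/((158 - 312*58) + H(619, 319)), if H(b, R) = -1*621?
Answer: -75175/18559 ≈ -4.0506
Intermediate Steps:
H(b, R) = -621
(93945 - 18770)/((158 - 312*58) + H(619, 319)) = (93945 - 18770)/((158 - 312*58) - 621) = 75175/((158 - 18096) - 621) = 75175/(-17938 - 621) = 75175/(-18559) = 75175*(-1/18559) = -75175/18559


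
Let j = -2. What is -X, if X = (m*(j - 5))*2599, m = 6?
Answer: 109158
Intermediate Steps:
X = -109158 (X = (6*(-2 - 5))*2599 = (6*(-7))*2599 = -42*2599 = -109158)
-X = -1*(-109158) = 109158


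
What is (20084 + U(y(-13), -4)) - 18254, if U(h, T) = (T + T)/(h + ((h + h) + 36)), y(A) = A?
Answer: 5498/3 ≈ 1832.7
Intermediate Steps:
U(h, T) = 2*T/(36 + 3*h) (U(h, T) = (2*T)/(h + (2*h + 36)) = (2*T)/(h + (36 + 2*h)) = (2*T)/(36 + 3*h) = 2*T/(36 + 3*h))
(20084 + U(y(-13), -4)) - 18254 = (20084 + (⅔)*(-4)/(12 - 13)) - 18254 = (20084 + (⅔)*(-4)/(-1)) - 18254 = (20084 + (⅔)*(-4)*(-1)) - 18254 = (20084 + 8/3) - 18254 = 60260/3 - 18254 = 5498/3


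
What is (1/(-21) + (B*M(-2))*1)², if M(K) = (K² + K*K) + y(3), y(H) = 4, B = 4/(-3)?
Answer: 113569/441 ≈ 257.53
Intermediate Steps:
B = -4/3 (B = 4*(-⅓) = -4/3 ≈ -1.3333)
M(K) = 4 + 2*K² (M(K) = (K² + K*K) + 4 = (K² + K²) + 4 = 2*K² + 4 = 4 + 2*K²)
(1/(-21) + (B*M(-2))*1)² = (1/(-21) - 4*(4 + 2*(-2)²)/3*1)² = (-1/21 - 4*(4 + 2*4)/3*1)² = (-1/21 - 4*(4 + 8)/3*1)² = (-1/21 - 4/3*12*1)² = (-1/21 - 16*1)² = (-1/21 - 16)² = (-337/21)² = 113569/441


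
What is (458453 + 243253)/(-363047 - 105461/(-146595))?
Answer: -51433295535/26610384752 ≈ -1.9328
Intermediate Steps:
(458453 + 243253)/(-363047 - 105461/(-146595)) = 701706/(-363047 - 105461*(-1/146595)) = 701706/(-363047 + 105461/146595) = 701706/(-53220769504/146595) = 701706*(-146595/53220769504) = -51433295535/26610384752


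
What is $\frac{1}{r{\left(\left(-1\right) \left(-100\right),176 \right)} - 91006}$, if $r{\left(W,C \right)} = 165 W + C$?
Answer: $- \frac{1}{74330} \approx -1.3454 \cdot 10^{-5}$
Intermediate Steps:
$r{\left(W,C \right)} = C + 165 W$
$\frac{1}{r{\left(\left(-1\right) \left(-100\right),176 \right)} - 91006} = \frac{1}{\left(176 + 165 \left(\left(-1\right) \left(-100\right)\right)\right) - 91006} = \frac{1}{\left(176 + 165 \cdot 100\right) - 91006} = \frac{1}{\left(176 + 16500\right) - 91006} = \frac{1}{16676 - 91006} = \frac{1}{-74330} = - \frac{1}{74330}$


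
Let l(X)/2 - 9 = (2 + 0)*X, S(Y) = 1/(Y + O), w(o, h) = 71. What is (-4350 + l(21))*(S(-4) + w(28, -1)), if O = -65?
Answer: -6935568/23 ≈ -3.0155e+5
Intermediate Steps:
S(Y) = 1/(-65 + Y) (S(Y) = 1/(Y - 65) = 1/(-65 + Y))
l(X) = 18 + 4*X (l(X) = 18 + 2*((2 + 0)*X) = 18 + 2*(2*X) = 18 + 4*X)
(-4350 + l(21))*(S(-4) + w(28, -1)) = (-4350 + (18 + 4*21))*(1/(-65 - 4) + 71) = (-4350 + (18 + 84))*(1/(-69) + 71) = (-4350 + 102)*(-1/69 + 71) = -4248*4898/69 = -6935568/23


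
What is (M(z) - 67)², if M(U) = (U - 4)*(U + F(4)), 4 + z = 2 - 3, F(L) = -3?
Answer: 25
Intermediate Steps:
z = -5 (z = -4 + (2 - 3) = -4 - 1 = -5)
M(U) = (-4 + U)*(-3 + U) (M(U) = (U - 4)*(U - 3) = (-4 + U)*(-3 + U))
(M(z) - 67)² = ((12 + (-5)² - 7*(-5)) - 67)² = ((12 + 25 + 35) - 67)² = (72 - 67)² = 5² = 25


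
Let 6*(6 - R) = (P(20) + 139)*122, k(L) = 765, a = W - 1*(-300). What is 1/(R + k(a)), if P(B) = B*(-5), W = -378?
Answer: -1/22 ≈ -0.045455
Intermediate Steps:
a = -78 (a = -378 - 1*(-300) = -378 + 300 = -78)
P(B) = -5*B
R = -787 (R = 6 - (-5*20 + 139)*122/6 = 6 - (-100 + 139)*122/6 = 6 - 13*122/2 = 6 - ⅙*4758 = 6 - 793 = -787)
1/(R + k(a)) = 1/(-787 + 765) = 1/(-22) = -1/22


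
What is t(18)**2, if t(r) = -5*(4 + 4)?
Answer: 1600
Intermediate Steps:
t(r) = -40 (t(r) = -5*8 = -40)
t(18)**2 = (-40)**2 = 1600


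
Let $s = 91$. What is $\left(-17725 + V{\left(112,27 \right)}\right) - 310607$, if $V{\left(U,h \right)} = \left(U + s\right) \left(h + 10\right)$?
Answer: $-320821$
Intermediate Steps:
$V{\left(U,h \right)} = \left(10 + h\right) \left(91 + U\right)$ ($V{\left(U,h \right)} = \left(U + 91\right) \left(h + 10\right) = \left(91 + U\right) \left(10 + h\right) = \left(10 + h\right) \left(91 + U\right)$)
$\left(-17725 + V{\left(112,27 \right)}\right) - 310607 = \left(-17725 + \left(910 + 10 \cdot 112 + 91 \cdot 27 + 112 \cdot 27\right)\right) - 310607 = \left(-17725 + \left(910 + 1120 + 2457 + 3024\right)\right) - 310607 = \left(-17725 + 7511\right) - 310607 = -10214 - 310607 = -320821$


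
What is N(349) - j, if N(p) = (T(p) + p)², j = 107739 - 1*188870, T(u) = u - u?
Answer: 202932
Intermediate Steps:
T(u) = 0
j = -81131 (j = 107739 - 188870 = -81131)
N(p) = p² (N(p) = (0 + p)² = p²)
N(349) - j = 349² - 1*(-81131) = 121801 + 81131 = 202932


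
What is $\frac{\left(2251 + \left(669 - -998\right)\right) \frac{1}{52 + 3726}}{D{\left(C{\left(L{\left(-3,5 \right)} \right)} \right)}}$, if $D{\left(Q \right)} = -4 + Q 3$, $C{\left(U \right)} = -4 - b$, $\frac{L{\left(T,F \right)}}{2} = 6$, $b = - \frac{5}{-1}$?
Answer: $- \frac{1959}{58559} \approx -0.033453$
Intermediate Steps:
$b = 5$ ($b = \left(-5\right) \left(-1\right) = 5$)
$L{\left(T,F \right)} = 12$ ($L{\left(T,F \right)} = 2 \cdot 6 = 12$)
$C{\left(U \right)} = -9$ ($C{\left(U \right)} = -4 - 5 = -9$)
$D{\left(Q \right)} = -4 + 3 Q$
$\frac{\left(2251 + \left(669 - -998\right)\right) \frac{1}{52 + 3726}}{D{\left(C{\left(L{\left(-3,5 \right)} \right)} \right)}} = \frac{\left(2251 + \left(669 - -998\right)\right) \frac{1}{52 + 3726}}{-4 + 3 \left(-9\right)} = \frac{\left(2251 + \left(669 + 998\right)\right) \frac{1}{3778}}{-4 - 27} = \frac{\left(2251 + 1667\right) \frac{1}{3778}}{-31} = 3918 \cdot \frac{1}{3778} \left(- \frac{1}{31}\right) = \frac{1959}{1889} \left(- \frac{1}{31}\right) = - \frac{1959}{58559}$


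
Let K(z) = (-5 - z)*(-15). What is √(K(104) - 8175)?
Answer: 2*I*√1635 ≈ 80.87*I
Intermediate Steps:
K(z) = 75 + 15*z
√(K(104) - 8175) = √((75 + 15*104) - 8175) = √((75 + 1560) - 8175) = √(1635 - 8175) = √(-6540) = 2*I*√1635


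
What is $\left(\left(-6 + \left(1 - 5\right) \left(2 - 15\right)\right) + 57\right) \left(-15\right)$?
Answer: $-1545$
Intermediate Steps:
$\left(\left(-6 + \left(1 - 5\right) \left(2 - 15\right)\right) + 57\right) \left(-15\right) = \left(\left(-6 - 4 \left(2 - 15\right)\right) + 57\right) \left(-15\right) = \left(\left(-6 - -52\right) + 57\right) \left(-15\right) = \left(\left(-6 + 52\right) + 57\right) \left(-15\right) = \left(46 + 57\right) \left(-15\right) = 103 \left(-15\right) = -1545$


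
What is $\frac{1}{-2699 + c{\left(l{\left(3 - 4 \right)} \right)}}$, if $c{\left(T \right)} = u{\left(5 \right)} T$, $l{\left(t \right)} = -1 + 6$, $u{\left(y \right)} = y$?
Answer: $- \frac{1}{2674} \approx -0.00037397$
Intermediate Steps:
$l{\left(t \right)} = 5$
$c{\left(T \right)} = 5 T$
$\frac{1}{-2699 + c{\left(l{\left(3 - 4 \right)} \right)}} = \frac{1}{-2699 + 5 \cdot 5} = \frac{1}{-2699 + 25} = \frac{1}{-2674} = - \frac{1}{2674}$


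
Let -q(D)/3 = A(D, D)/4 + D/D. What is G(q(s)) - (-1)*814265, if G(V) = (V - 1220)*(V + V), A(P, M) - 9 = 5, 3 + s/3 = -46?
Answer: 1695139/2 ≈ 8.4757e+5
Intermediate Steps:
s = -147 (s = -9 + 3*(-46) = -9 - 138 = -147)
A(P, M) = 14 (A(P, M) = 9 + 5 = 14)
q(D) = -27/2 (q(D) = -3*(14/4 + D/D) = -3*(14*(¼) + 1) = -3*(7/2 + 1) = -3*9/2 = -27/2)
G(V) = 2*V*(-1220 + V) (G(V) = (-1220 + V)*(2*V) = 2*V*(-1220 + V))
G(q(s)) - (-1)*814265 = 2*(-27/2)*(-1220 - 27/2) - (-1)*814265 = 2*(-27/2)*(-2467/2) - 1*(-814265) = 66609/2 + 814265 = 1695139/2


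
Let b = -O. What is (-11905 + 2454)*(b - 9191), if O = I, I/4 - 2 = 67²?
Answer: 256641905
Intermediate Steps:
I = 17964 (I = 8 + 4*67² = 8 + 4*4489 = 8 + 17956 = 17964)
O = 17964
b = -17964 (b = -1*17964 = -17964)
(-11905 + 2454)*(b - 9191) = (-11905 + 2454)*(-17964 - 9191) = -9451*(-27155) = 256641905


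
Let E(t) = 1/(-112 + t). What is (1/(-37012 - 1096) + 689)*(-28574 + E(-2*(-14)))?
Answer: -21007028013729/1067024 ≈ -1.9687e+7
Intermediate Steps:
(1/(-37012 - 1096) + 689)*(-28574 + E(-2*(-14))) = (1/(-37012 - 1096) + 689)*(-28574 + 1/(-112 - 2*(-14))) = (1/(-38108) + 689)*(-28574 + 1/(-112 + 28)) = (-1/38108 + 689)*(-28574 + 1/(-84)) = 26256411*(-28574 - 1/84)/38108 = (26256411/38108)*(-2400217/84) = -21007028013729/1067024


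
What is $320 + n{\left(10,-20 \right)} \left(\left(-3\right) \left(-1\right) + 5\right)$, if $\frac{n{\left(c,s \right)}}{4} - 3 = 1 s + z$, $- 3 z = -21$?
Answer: $0$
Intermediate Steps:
$z = 7$ ($z = \left(- \frac{1}{3}\right) \left(-21\right) = 7$)
$n{\left(c,s \right)} = 40 + 4 s$ ($n{\left(c,s \right)} = 12 + 4 \left(1 s + 7\right) = 12 + 4 \left(s + 7\right) = 12 + 4 \left(7 + s\right) = 12 + \left(28 + 4 s\right) = 40 + 4 s$)
$320 + n{\left(10,-20 \right)} \left(\left(-3\right) \left(-1\right) + 5\right) = 320 + \left(40 + 4 \left(-20\right)\right) \left(\left(-3\right) \left(-1\right) + 5\right) = 320 + \left(40 - 80\right) \left(3 + 5\right) = 320 - 320 = 0$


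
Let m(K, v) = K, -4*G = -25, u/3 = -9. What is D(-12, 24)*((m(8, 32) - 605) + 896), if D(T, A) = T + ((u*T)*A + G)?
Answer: 9293219/4 ≈ 2.3233e+6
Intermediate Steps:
u = -27 (u = 3*(-9) = -27)
G = 25/4 (G = -1/4*(-25) = 25/4 ≈ 6.2500)
D(T, A) = 25/4 + T - 27*A*T (D(T, A) = T + ((-27*T)*A + 25/4) = T + (-27*A*T + 25/4) = T + (25/4 - 27*A*T) = 25/4 + T - 27*A*T)
D(-12, 24)*((m(8, 32) - 605) + 896) = (25/4 - 12 - 27*24*(-12))*((8 - 605) + 896) = (25/4 - 12 + 7776)*(-597 + 896) = (31081/4)*299 = 9293219/4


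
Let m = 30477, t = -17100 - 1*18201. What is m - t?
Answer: 65778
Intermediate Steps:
t = -35301 (t = -17100 - 18201 = -35301)
m - t = 30477 - 1*(-35301) = 30477 + 35301 = 65778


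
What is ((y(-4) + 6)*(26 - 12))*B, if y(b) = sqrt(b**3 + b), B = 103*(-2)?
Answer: -17304 - 5768*I*sqrt(17) ≈ -17304.0 - 23782.0*I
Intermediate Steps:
B = -206
y(b) = sqrt(b + b**3)
((y(-4) + 6)*(26 - 12))*B = ((sqrt(-4 + (-4)**3) + 6)*(26 - 12))*(-206) = ((sqrt(-4 - 64) + 6)*14)*(-206) = ((sqrt(-68) + 6)*14)*(-206) = ((2*I*sqrt(17) + 6)*14)*(-206) = ((6 + 2*I*sqrt(17))*14)*(-206) = (84 + 28*I*sqrt(17))*(-206) = -17304 - 5768*I*sqrt(17)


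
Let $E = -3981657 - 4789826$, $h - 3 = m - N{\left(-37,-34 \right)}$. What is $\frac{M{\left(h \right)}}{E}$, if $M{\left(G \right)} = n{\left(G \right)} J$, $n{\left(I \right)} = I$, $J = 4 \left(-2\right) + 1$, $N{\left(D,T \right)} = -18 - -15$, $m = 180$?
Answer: $\frac{186}{1253069} \approx 0.00014844$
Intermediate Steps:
$N{\left(D,T \right)} = -3$ ($N{\left(D,T \right)} = -18 + 15 = -3$)
$J = -7$ ($J = -8 + 1 = -7$)
$h = 186$ ($h = 3 + \left(180 - -3\right) = 3 + \left(180 + 3\right) = 3 + 183 = 186$)
$M{\left(G \right)} = - 7 G$ ($M{\left(G \right)} = G \left(-7\right) = - 7 G$)
$E = -8771483$ ($E = -3981657 - 4789826 = -8771483$)
$\frac{M{\left(h \right)}}{E} = \frac{\left(-7\right) 186}{-8771483} = \left(-1302\right) \left(- \frac{1}{8771483}\right) = \frac{186}{1253069}$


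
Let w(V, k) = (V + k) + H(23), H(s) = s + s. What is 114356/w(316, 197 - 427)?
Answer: 2599/3 ≈ 866.33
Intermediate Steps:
H(s) = 2*s
w(V, k) = 46 + V + k (w(V, k) = (V + k) + 2*23 = (V + k) + 46 = 46 + V + k)
114356/w(316, 197 - 427) = 114356/(46 + 316 + (197 - 427)) = 114356/(46 + 316 - 230) = 114356/132 = 114356*(1/132) = 2599/3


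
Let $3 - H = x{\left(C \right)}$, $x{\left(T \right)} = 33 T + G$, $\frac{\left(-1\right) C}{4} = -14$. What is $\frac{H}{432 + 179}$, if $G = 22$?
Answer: $- \frac{1867}{611} \approx -3.0556$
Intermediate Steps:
$C = 56$ ($C = \left(-4\right) \left(-14\right) = 56$)
$x{\left(T \right)} = 22 + 33 T$ ($x{\left(T \right)} = 33 T + 22 = 22 + 33 T$)
$H = -1867$ ($H = 3 - \left(22 + 33 \cdot 56\right) = 3 - \left(22 + 1848\right) = 3 - 1870 = -1867$)
$\frac{H}{432 + 179} = \frac{1}{432 + 179} \left(-1867\right) = \frac{1}{611} \left(-1867\right) = - \frac{1867}{611}$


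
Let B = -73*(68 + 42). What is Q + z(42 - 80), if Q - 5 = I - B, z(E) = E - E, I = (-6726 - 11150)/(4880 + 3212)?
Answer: 16250336/2023 ≈ 8032.8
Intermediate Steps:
B = -8030 (B = -73*110 = -8030)
I = -4469/2023 (I = -17876/8092 = -17876*1/8092 = -4469/2023 ≈ -2.2091)
z(E) = 0
Q = 16250336/2023 (Q = 5 + (-4469/2023 - 1*(-8030)) = 5 + (-4469/2023 + 8030) = 5 + 16240221/2023 = 16250336/2023 ≈ 8032.8)
Q + z(42 - 80) = 16250336/2023 + 0 = 16250336/2023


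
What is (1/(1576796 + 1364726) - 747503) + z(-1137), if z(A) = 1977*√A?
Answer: -2198796519565/2941522 + 1977*I*√1137 ≈ -7.475e+5 + 66663.0*I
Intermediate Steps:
(1/(1576796 + 1364726) - 747503) + z(-1137) = (1/(1576796 + 1364726) - 747503) + 1977*√(-1137) = (1/2941522 - 747503) + 1977*(I*√1137) = (1/2941522 - 747503) + 1977*I*√1137 = -2198796519565/2941522 + 1977*I*√1137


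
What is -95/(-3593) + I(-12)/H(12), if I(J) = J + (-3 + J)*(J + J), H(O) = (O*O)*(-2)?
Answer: -101917/86232 ≈ -1.1819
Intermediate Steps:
H(O) = -2*O**2 (H(O) = O**2*(-2) = -2*O**2)
I(J) = J + 2*J*(-3 + J) (I(J) = J + (-3 + J)*(2*J) = J + 2*J*(-3 + J))
-95/(-3593) + I(-12)/H(12) = -95/(-3593) + (-12*(-5 + 2*(-12)))/((-2*12**2)) = -95*(-1/3593) + (-12*(-5 - 24))/((-2*144)) = 95/3593 - 12*(-29)/(-288) = 95/3593 + 348*(-1/288) = 95/3593 - 29/24 = -101917/86232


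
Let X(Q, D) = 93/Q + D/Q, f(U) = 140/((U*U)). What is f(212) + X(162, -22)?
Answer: 401713/910116 ≈ 0.44139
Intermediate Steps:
f(U) = 140/U² (f(U) = 140/(U²) = 140/U²)
f(212) + X(162, -22) = 140/212² + (93 - 22)/162 = 140*(1/44944) + (1/162)*71 = 35/11236 + 71/162 = 401713/910116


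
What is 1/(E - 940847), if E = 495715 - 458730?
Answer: -1/903862 ≈ -1.1064e-6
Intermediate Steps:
E = 36985
1/(E - 940847) = 1/(36985 - 940847) = 1/(-903862) = -1/903862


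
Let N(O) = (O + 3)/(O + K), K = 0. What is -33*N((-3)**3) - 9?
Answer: -115/3 ≈ -38.333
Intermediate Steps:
N(O) = (3 + O)/O (N(O) = (O + 3)/(O + 0) = (3 + O)/O)
-33*N((-3)**3) - 9 = -33*(3 + (-3)**3)/((-3)**3) - 9 = -33*(3 - 27)/(-27) - 9 = -(-11)*(-24)/9 - 9 = -33*8/9 - 9 = -88/3 - 9 = -115/3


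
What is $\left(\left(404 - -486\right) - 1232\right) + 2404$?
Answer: $2062$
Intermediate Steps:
$\left(\left(404 - -486\right) - 1232\right) + 2404 = \left(\left(404 + 486\right) - 1232\right) + 2404 = \left(890 - 1232\right) + 2404 = -342 + 2404 = 2062$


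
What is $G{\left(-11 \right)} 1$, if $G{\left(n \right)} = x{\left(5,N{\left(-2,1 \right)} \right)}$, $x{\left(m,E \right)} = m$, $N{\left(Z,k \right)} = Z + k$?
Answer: $5$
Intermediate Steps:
$G{\left(n \right)} = 5$
$G{\left(-11 \right)} 1 = 5 \cdot 1 = 5$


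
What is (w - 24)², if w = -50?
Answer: 5476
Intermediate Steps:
(w - 24)² = (-50 - 24)² = (-74)² = 5476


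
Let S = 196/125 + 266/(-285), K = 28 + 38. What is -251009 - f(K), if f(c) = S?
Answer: -94128613/375 ≈ -2.5101e+5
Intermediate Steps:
K = 66
S = 238/375 (S = 196*(1/125) + 266*(-1/285) = 196/125 - 14/15 = 238/375 ≈ 0.63467)
f(c) = 238/375
-251009 - f(K) = -251009 - 1*238/375 = -251009 - 238/375 = -94128613/375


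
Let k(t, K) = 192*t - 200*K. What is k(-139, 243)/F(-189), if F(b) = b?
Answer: 25096/63 ≈ 398.35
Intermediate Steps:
k(t, K) = -200*K + 192*t
k(-139, 243)/F(-189) = (-200*243 + 192*(-139))/(-189) = (-48600 - 26688)*(-1/189) = -75288*(-1/189) = 25096/63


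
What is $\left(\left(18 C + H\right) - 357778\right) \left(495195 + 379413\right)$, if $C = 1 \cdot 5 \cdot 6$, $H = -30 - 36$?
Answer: $-312500936832$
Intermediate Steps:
$H = -66$ ($H = -30 - 36 = -66$)
$C = 30$ ($C = 5 \cdot 6 = 30$)
$\left(\left(18 C + H\right) - 357778\right) \left(495195 + 379413\right) = \left(\left(18 \cdot 30 - 66\right) - 357778\right) \left(495195 + 379413\right) = \left(\left(540 - 66\right) - 357778\right) 874608 = \left(474 - 357778\right) 874608 = \left(-357304\right) 874608 = -312500936832$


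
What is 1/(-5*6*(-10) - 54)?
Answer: 1/246 ≈ 0.0040650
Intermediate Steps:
1/(-5*6*(-10) - 54) = 1/(-30*(-10) - 54) = 1/(300 - 54) = 1/246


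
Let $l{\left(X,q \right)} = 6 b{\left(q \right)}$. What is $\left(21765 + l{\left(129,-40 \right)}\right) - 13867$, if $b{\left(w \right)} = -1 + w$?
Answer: $7652$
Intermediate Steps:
$l{\left(X,q \right)} = -6 + 6 q$ ($l{\left(X,q \right)} = 6 \left(-1 + q\right) = -6 + 6 q$)
$\left(21765 + l{\left(129,-40 \right)}\right) - 13867 = \left(21765 + \left(-6 + 6 \left(-40\right)\right)\right) - 13867 = \left(21765 - 246\right) - 13867 = 21519 - 13867 = 7652$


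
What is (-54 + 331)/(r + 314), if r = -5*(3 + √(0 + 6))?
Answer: 82823/89251 + 1385*√6/89251 ≈ 0.96599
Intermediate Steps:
r = -15 - 5*√6 (r = -5*(3 + √6) = -15 - 5*√6 ≈ -27.247)
(-54 + 331)/(r + 314) = (-54 + 331)/((-15 - 5*√6) + 314) = 277/(299 - 5*√6)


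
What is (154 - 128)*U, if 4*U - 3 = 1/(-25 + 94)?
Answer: 1352/69 ≈ 19.594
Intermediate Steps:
U = 52/69 (U = ¾ + 1/(4*(-25 + 94)) = ¾ + (¼)/69 = ¾ + (¼)*(1/69) = ¾ + 1/276 = 52/69 ≈ 0.75362)
(154 - 128)*U = (154 - 128)*(52/69) = 26*(52/69) = 1352/69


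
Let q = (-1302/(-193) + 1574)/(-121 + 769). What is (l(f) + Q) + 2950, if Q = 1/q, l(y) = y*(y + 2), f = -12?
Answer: 234183236/76271 ≈ 3070.4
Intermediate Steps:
q = 76271/31266 (q = (-1302*(-1/193) + 1574)/648 = (1302/193 + 1574)*(1/648) = (305084/193)*(1/648) = 76271/31266 ≈ 2.4394)
l(y) = y*(2 + y)
Q = 31266/76271 (Q = 1/(76271/31266) = 31266/76271 ≈ 0.40993)
(l(f) + Q) + 2950 = (-12*(2 - 12) + 31266/76271) + 2950 = (-12*(-10) + 31266/76271) + 2950 = (120 + 31266/76271) + 2950 = 9183786/76271 + 2950 = 234183236/76271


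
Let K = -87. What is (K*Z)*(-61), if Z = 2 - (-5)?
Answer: 37149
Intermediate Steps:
Z = 7 (Z = 2 - 1*(-5) = 2 + 5 = 7)
(K*Z)*(-61) = -87*7*(-61) = -609*(-61) = 37149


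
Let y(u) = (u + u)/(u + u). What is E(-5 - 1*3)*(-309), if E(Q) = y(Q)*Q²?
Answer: -19776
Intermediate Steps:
y(u) = 1 (y(u) = (2*u)/((2*u)) = (2*u)*(1/(2*u)) = 1)
E(Q) = Q² (E(Q) = 1*Q² = Q²)
E(-5 - 1*3)*(-309) = (-5 - 1*3)²*(-309) = (-5 - 3)²*(-309) = (-8)²*(-309) = 64*(-309) = -19776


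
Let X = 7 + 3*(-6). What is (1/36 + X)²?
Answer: 156025/1296 ≈ 120.39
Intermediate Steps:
X = -11 (X = 7 - 18 = -11)
(1/36 + X)² = (1/36 - 11)² = (-395/36)² = 156025/1296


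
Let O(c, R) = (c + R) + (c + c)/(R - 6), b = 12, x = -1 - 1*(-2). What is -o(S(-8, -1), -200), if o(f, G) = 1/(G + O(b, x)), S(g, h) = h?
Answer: 5/959 ≈ 0.0052138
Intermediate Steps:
x = 1 (x = -1 + 2 = 1)
O(c, R) = R + c + 2*c/(-6 + R) (O(c, R) = (R + c) + (2*c)/(-6 + R) = (R + c) + 2*c/(-6 + R) = R + c + 2*c/(-6 + R))
o(f, G) = 1/(41/5 + G) (o(f, G) = 1/(G + (1² - 6*1 - 4*12 + 1*12)/(-6 + 1)) = 1/(G + (1 - 6 - 48 + 12)/(-5)) = 1/(G - ⅕*(-41)) = 1/(G + 41/5) = 1/(41/5 + G))
-o(S(-8, -1), -200) = -5/(41 + 5*(-200)) = -5/(41 - 1000) = -5/(-959) = -5*(-1)/959 = -1*(-5/959) = 5/959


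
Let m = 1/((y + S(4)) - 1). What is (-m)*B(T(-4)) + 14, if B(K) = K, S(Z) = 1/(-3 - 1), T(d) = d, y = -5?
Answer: 334/25 ≈ 13.360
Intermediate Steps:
S(Z) = -¼ (S(Z) = 1/(-4) = -¼)
m = -4/25 (m = 1/((-5 - ¼) - 1) = 1/(-21/4 - 1) = 1/(-25/4) = -4/25 ≈ -0.16000)
(-m)*B(T(-4)) + 14 = -1*(-4/25)*(-4) + 14 = (4/25)*(-4) + 14 = -16/25 + 14 = 334/25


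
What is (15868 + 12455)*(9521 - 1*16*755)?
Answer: -72478557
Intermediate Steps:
(15868 + 12455)*(9521 - 1*16*755) = 28323*(9521 - 16*755) = 28323*(9521 - 12080) = 28323*(-2559) = -72478557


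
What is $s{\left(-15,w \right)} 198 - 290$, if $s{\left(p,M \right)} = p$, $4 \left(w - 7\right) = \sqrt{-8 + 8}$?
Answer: $-3260$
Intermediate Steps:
$w = 7$ ($w = 7 + \frac{\sqrt{-8 + 8}}{4} = 7 + \frac{\sqrt{0}}{4} = 7 + \frac{1}{4} \cdot 0 = 7 + 0 = 7$)
$s{\left(-15,w \right)} 198 - 290 = \left(-15\right) 198 - 290 = -2970 - 290 = -3260$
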